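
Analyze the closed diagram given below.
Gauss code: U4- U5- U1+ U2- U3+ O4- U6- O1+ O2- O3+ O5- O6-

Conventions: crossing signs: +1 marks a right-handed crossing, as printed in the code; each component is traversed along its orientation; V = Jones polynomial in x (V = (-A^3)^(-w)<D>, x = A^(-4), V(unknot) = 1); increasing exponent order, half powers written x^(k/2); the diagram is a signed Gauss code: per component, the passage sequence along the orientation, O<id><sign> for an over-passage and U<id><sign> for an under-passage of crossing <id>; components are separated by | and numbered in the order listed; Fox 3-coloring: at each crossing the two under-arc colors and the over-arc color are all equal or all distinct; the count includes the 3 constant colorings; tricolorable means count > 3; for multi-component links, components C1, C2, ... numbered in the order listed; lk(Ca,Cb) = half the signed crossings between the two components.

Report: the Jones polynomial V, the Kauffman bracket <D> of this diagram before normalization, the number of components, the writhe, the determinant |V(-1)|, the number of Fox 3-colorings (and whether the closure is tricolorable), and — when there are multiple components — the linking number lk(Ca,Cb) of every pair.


Jones polynomial: V(x) = 1
<D> = A^-6; writhe -2
components 1, writhe -2 (6 crossings)
3-colorings: 3 of 3^6, det 1 — not tricolorable
note: det 1 = |V(-1)|; not divisible by 3, so not tricolorable


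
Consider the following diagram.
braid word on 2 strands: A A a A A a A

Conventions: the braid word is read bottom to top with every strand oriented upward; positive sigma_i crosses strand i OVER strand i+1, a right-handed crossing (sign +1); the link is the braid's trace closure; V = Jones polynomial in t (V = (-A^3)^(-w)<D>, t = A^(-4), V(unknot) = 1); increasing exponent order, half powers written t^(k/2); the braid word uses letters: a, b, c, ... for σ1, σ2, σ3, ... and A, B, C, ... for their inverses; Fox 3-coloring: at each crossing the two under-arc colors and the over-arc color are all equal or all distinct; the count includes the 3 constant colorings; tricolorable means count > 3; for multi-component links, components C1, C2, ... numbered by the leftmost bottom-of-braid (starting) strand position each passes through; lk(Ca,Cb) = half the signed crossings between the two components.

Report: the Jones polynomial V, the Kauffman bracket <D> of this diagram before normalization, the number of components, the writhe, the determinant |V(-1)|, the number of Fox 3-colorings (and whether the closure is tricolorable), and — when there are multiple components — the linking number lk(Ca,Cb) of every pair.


V = -t^-4 + t^-3 + t^-1
<D> = -A^-5 - A^3 + A^7 (w = -3)
1 component over 7 crossings, w = -3
9 Fox colorings among 3^7, |V(-1)| = 3: tricolorable
why: det 3 = |V(-1)|; divisible by 3, so tricolorable


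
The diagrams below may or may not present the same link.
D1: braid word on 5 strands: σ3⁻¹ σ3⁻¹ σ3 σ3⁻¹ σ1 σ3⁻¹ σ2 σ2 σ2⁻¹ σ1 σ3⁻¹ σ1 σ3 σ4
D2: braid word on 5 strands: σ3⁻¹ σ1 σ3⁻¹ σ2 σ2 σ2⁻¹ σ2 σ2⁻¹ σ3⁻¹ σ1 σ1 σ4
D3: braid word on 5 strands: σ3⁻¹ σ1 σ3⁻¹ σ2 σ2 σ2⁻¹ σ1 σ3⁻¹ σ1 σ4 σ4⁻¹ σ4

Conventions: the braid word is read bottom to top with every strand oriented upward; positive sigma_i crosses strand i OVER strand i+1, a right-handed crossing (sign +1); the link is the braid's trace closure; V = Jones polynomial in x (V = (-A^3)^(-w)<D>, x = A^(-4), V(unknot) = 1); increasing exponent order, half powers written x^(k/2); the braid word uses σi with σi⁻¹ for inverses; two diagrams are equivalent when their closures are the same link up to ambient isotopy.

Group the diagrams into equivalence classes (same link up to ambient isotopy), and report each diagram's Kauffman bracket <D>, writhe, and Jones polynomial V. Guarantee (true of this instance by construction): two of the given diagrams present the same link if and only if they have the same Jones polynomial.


grouping into links: {D1, D2, D3}
V(D1) = -x^-3 + x^-2 - x^-1 + 3 - x + x^2 - x^3  (w +2, c 14, <D> = -A^-6 + A^-2 - A^2 + 3A^6 - A^10 + A^14 - A^18)
D2 (bracket -A^-6 + A^-2 - A^2 + 3A^6 - A^10 + A^14 - A^18; 12 crossings at w = +2): V = -x^-3 + x^-2 - x^-1 + 3 - x + x^2 - x^3
V(D3) = -x^-3 + x^-2 - x^-1 + 3 - x + x^2 - x^3  [12 crossings, <D> = -A^-6 + A^-2 - A^2 + 3A^6 - A^10 + A^14 - A^18, w = +2]
why: one V(x) for all 3 diagrams — one class (guaranteed)


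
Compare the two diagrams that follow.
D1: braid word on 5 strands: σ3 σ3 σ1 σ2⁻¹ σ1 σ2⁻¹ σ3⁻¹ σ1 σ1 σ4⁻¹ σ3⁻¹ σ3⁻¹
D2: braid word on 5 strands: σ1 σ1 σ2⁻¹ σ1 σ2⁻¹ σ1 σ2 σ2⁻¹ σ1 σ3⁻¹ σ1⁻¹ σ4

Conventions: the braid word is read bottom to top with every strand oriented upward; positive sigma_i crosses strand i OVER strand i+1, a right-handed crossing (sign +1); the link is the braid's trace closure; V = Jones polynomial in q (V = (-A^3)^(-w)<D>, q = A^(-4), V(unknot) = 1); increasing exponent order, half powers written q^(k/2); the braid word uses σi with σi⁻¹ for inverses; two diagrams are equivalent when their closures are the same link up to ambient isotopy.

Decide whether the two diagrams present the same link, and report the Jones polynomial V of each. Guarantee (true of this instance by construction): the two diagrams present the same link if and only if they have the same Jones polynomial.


same link: yes
V(D1) = q^-1 - 1 + 2q - 2q^2 + 2q^3 - 2q^4 + q^5  [12 crossings, <D> = A^-20 - 2A^-16 + 2A^-12 - 2A^-8 + 2A^-4 - 1 + A^4, w = 0]
V(D2) = q^-1 - 1 + 2q - 2q^2 + 2q^3 - 2q^4 + q^5  (w +2, c 12, <D> = A^-14 - 2A^-10 + 2A^-6 - 2A^-2 + 2A^2 - A^6 + A^10)
note: D2 (12 crossings) and D1 (12) are Markov-related braid presentations


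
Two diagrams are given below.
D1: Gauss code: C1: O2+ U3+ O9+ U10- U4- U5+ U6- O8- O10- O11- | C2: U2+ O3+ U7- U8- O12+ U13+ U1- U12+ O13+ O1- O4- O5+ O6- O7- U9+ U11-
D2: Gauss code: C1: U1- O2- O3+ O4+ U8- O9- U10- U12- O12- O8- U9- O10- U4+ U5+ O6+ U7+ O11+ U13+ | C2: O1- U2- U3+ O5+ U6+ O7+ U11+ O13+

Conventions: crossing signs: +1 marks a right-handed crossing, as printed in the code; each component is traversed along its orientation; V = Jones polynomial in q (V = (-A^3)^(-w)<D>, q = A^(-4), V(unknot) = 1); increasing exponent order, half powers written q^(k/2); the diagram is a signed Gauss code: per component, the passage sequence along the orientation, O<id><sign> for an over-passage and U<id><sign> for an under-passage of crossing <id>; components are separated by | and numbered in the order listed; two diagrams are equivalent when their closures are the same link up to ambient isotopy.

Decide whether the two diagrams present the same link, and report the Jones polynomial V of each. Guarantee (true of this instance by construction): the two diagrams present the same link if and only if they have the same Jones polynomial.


equivalent: no
V(D1) = q^(-7/2) - 2q^(-5/2) + q^(-3/2) - 2q^(-1/2) + q^(1/2) - q^(3/2)  (w -1, c 13, <D> = A^-9 - A^-5 + 2A^-1 - A^3 + 2A^7 - A^11)
D2 (bracket A^-15 - A^-11 + 2A^-7 - 2A^-3 + 3A - A^5 + A^9 - A^13; 13 crossings at w = +1): V = q^(-5/2) - q^(-3/2) + q^(-1/2) - 3q^(1/2) + 2q^(3/2) - 2q^(5/2) + q^(7/2) - q^(9/2)
why: 2 values of V(q) split the 2 diagrams


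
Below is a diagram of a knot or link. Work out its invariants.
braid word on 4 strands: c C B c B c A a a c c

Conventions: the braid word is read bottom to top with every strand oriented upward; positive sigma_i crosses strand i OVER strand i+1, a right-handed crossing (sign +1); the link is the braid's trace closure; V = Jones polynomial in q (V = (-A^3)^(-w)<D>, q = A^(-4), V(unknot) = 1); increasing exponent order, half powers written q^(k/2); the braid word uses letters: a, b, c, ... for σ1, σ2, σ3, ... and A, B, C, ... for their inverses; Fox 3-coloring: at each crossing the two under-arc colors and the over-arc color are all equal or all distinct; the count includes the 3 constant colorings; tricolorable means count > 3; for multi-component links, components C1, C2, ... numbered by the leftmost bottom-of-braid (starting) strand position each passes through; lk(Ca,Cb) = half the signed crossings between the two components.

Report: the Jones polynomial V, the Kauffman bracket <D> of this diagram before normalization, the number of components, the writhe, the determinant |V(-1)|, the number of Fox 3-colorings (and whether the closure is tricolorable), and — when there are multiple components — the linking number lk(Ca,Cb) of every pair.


V = q^-1 - 1 + 2q - 2q^2 + 2q^3 - 2q^4 + q^5
<D> = -A^-11 + 2A^-7 - 2A^-3 + 2A - 2A^5 + A^9 - A^13 (w = +3)
1 component over 11 crossings, w = +3
3 Fox colorings among 3^11, |V(-1)| = 11: not tricolorable
why: V spans 6 powers of q: at least 6 crossings in any diagram


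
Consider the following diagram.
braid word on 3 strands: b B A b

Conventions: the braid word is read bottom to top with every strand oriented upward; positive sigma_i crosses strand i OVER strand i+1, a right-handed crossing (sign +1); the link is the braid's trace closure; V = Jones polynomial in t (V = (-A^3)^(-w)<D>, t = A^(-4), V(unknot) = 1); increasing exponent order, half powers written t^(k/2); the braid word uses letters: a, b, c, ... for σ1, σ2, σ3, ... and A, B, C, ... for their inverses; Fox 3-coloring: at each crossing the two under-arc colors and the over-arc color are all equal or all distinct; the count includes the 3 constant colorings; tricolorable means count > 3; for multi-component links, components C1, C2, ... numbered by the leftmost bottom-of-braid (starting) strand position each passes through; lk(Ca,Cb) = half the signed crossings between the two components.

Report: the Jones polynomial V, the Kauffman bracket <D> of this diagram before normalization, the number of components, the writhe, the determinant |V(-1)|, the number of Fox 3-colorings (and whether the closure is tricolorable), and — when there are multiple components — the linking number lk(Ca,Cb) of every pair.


V(t) = 1
bracket: 1, w = 0
1 component, writhe 0, over 4 crossings
det 1, colorings 3 of 3^4 — not tricolorable
observation: det 1 = |V(-1)|; not divisible by 3, so not tricolorable


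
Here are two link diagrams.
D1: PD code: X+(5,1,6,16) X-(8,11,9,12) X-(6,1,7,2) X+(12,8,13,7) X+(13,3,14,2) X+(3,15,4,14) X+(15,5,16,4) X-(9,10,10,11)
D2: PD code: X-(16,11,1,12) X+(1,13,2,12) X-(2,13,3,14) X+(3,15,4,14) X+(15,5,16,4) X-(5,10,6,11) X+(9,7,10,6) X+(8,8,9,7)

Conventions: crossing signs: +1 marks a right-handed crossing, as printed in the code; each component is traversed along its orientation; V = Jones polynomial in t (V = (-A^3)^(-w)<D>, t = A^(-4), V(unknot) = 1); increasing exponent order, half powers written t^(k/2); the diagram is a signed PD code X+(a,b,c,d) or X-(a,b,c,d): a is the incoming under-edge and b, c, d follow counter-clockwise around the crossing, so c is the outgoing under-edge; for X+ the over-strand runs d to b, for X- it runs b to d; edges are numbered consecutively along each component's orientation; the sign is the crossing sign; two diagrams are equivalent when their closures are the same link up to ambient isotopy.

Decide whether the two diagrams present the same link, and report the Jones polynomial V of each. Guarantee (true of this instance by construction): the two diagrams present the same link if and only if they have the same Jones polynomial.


equivalent: no
V(D1) = t + t^3 - t^4  (w +2, c 8, <D> = -A^-10 + A^-6 + A^2)
V(D2) = 1  (w +2, c 8, <D> = A^6)
why: 2 classes among 2 diagrams; unequal V(t) rules out equality


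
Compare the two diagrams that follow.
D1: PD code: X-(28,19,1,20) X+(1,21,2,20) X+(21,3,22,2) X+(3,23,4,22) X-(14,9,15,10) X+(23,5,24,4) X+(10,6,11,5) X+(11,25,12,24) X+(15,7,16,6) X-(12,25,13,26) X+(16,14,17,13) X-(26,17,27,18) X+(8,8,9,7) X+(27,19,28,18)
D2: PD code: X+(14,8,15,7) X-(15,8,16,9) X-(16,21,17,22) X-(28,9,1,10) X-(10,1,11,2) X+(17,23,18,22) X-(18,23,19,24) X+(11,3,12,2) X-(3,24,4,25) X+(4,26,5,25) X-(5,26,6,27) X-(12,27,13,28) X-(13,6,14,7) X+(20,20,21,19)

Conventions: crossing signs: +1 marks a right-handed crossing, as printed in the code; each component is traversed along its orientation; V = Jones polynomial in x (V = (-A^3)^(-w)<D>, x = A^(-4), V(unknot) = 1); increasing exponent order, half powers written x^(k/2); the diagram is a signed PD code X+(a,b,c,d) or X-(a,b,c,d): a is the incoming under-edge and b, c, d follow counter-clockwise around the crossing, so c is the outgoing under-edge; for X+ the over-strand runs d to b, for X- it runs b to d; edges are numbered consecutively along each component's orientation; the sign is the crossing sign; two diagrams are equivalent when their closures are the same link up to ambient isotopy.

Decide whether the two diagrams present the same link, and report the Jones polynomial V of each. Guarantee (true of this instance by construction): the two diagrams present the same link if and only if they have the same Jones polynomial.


equivalent: no
V(D1) = x + x^3 - x^4  (w +6, c 14, <D> = -A^2 + A^6 + A^14)
V(D2) = -x^-4 + x^-3 + x^-1  [14 crossings, <D> = A^-8 + 1 - A^4, w = -4]
key observation: comparing 2 Jones polynomials yields 2 groups


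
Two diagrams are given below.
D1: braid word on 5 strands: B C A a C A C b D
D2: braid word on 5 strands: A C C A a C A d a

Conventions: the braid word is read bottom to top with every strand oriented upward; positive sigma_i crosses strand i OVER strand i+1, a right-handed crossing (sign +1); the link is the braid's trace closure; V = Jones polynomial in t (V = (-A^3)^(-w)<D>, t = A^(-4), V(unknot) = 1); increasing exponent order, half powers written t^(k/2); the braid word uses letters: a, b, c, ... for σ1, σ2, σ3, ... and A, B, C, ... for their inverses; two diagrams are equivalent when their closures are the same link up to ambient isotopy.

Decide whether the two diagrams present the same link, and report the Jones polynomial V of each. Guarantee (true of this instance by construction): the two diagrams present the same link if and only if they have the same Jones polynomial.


equivalent: yes
D1 (bracket A^-13 + A^-9 + A^-5 - A^3; 9 crossings at w = -5): V = t^(-9/2) - t^(-5/2) - t^(-3/2) - t^(-1/2)
V(D2) = t^(-9/2) - t^(-5/2) - t^(-3/2) - t^(-1/2)  (w -3, c 9, <D> = A^-7 + A^-3 + A - A^9)
key observation: D2 (9 crossings) and D1 (9) are Markov-related braid presentations


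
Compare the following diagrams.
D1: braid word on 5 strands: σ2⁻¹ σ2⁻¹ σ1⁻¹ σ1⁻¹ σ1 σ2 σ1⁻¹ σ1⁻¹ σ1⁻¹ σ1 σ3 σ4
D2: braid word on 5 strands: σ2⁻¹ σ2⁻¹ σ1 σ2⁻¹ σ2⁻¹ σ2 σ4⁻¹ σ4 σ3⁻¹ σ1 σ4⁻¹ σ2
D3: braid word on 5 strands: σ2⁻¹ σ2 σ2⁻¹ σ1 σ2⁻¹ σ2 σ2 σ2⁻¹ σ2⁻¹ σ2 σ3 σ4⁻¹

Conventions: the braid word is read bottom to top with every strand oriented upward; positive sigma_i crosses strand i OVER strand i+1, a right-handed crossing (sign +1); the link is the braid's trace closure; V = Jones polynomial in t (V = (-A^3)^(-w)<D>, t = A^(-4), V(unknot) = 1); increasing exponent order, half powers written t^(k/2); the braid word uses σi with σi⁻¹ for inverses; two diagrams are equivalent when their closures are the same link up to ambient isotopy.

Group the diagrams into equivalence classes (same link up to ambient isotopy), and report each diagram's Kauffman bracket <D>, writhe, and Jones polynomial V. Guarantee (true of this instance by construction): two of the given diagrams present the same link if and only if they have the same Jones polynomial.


classes: {D1} | {D2} | {D3}
V(D1) = -t^-6 + t^-5 - t^-4 + 2t^-3 - t^-2 + t^-1  [12 crossings, <D> = A^-2 - A^2 + 2A^6 - A^10 + A^14 - A^18, w = -2]
D2 (bracket A^-14 - A^-10 + A^-6 - A^-2 + A^2; 12 crossings at w = -2): V = t^-2 - t^-1 + 1 - t + t^2
V(D3) = 1  [12 crossings, <D> = 1, w = 0]
note: 3 classes among 3 diagrams; unequal V(t) rules out equality


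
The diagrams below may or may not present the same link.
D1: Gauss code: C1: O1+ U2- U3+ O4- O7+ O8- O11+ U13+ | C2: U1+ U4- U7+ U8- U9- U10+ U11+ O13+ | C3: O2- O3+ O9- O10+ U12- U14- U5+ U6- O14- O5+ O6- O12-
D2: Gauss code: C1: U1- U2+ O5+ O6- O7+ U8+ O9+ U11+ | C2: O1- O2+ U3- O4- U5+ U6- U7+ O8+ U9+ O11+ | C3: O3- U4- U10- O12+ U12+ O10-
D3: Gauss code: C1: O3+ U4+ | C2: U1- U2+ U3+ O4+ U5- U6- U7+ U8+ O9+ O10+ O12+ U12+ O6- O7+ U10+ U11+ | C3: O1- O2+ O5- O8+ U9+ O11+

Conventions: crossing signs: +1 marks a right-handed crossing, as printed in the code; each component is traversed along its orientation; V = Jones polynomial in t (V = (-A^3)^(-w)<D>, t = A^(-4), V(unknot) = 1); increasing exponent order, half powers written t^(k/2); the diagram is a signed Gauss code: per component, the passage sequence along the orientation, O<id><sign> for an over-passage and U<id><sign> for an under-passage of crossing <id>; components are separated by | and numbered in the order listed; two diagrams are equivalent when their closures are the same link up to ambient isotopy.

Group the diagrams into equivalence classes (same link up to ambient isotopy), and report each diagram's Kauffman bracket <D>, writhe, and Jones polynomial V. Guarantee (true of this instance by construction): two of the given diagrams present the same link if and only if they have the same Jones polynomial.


equivalence classes: {D1} | {D2} | {D3}
D1 (bracket A^-12 + A^-8 + A^-4 + 1; 14 crossings at w = 0): V = 1 + t + t^2 + t^3
D2 (bracket A^-14 - A^-10 + 2A^-6 - A^-2 + 2A^2 + A^10; 12 crossings at w = +2): V = t^-1 + 2t - t^2 + 2t^3 - t^4 + t^5
V(D3) = t + 2t^3 + t^5  [12 crossings, <D> = A^-2 + 2A^6 + A^14, w = +6]
key observation: 3 classes among 3 diagrams; unequal V(t) rules out equality


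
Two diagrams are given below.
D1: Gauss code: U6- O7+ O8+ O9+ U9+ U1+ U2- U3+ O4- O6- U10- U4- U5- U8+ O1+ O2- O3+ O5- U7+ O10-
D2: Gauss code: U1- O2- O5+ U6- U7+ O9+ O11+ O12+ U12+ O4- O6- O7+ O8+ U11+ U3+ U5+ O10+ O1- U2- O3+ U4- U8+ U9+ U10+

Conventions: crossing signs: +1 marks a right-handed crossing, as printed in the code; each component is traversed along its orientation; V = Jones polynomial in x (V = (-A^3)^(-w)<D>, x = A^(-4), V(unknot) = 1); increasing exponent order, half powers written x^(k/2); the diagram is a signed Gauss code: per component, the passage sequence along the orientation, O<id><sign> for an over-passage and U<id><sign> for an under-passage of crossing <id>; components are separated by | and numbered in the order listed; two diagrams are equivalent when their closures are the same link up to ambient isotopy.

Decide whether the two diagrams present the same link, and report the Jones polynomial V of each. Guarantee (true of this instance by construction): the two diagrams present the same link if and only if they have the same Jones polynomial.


equivalent: no
D1 (bracket A^-8 - A^-4 + 1 - A^4 + A^8; 10 crossings at w = 0): V = x^-2 - x^-1 + 1 - x + x^2
D2 (bracket A^12; 12 crossings at w = +4): V = 1
key observation: comparing 2 Jones polynomials yields 2 groups


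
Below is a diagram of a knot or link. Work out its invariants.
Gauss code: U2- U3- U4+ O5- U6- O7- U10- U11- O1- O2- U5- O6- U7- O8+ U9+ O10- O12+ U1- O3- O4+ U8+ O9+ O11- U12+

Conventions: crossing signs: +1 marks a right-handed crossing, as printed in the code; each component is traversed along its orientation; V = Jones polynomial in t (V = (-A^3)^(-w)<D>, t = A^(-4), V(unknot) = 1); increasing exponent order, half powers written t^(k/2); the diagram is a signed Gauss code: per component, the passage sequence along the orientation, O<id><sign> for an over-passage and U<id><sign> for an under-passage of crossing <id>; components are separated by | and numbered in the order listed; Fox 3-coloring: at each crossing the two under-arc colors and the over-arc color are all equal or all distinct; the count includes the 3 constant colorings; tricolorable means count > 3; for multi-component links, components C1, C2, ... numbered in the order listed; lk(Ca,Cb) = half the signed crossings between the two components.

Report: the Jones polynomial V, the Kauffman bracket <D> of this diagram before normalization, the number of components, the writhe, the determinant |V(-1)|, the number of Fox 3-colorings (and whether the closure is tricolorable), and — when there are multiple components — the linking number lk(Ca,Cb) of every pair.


Jones polynomial: V(t) = -t^-8 + t^-7 - 2t^-6 + 3t^-5 - 3t^-4 + 4t^-3 - 2t^-2 + 2t^-1 - 1
<D> = -A^-12 + 2A^-8 - 2A^-4 + 4 - 3A^4 + 3A^8 - 2A^12 + A^16 - A^20; writhe -4
components 1, writhe -4 (12 crossings)
3-colorings: 3 of 3^12, det 19 — not tricolorable
note: det 19 = |V(-1)|; not divisible by 3, so not tricolorable


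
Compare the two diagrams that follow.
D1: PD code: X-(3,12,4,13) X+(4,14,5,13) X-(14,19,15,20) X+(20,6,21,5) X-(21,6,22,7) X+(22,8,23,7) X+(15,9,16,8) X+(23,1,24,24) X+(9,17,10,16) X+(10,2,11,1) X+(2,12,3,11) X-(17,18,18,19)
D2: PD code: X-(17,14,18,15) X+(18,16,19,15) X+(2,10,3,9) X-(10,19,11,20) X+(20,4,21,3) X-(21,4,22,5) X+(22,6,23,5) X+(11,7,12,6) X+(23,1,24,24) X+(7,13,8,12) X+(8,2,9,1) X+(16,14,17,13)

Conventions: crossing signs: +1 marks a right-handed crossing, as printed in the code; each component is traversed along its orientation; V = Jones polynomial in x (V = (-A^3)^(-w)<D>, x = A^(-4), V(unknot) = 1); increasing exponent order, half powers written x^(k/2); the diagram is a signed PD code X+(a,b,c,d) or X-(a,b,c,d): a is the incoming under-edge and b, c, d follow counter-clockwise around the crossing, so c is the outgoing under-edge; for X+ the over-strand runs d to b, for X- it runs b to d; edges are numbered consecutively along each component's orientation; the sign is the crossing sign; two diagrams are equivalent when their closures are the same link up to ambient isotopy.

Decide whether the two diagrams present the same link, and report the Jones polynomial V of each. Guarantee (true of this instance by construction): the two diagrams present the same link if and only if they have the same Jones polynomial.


equivalent: yes
D1 (bracket -A^-12 + A^-8 - A^-4 + 2 - A^4 + A^8; 12 crossings at w = +4): V = x - x^2 + 2x^3 - x^4 + x^5 - x^6
V(D2) = x - x^2 + 2x^3 - x^4 + x^5 - x^6  [12 crossings, <D> = -A^-6 + A^-2 - A^2 + 2A^6 - A^10 + A^14, w = +6]
observation: one V(x) for all 2 diagrams — one class (guaranteed)


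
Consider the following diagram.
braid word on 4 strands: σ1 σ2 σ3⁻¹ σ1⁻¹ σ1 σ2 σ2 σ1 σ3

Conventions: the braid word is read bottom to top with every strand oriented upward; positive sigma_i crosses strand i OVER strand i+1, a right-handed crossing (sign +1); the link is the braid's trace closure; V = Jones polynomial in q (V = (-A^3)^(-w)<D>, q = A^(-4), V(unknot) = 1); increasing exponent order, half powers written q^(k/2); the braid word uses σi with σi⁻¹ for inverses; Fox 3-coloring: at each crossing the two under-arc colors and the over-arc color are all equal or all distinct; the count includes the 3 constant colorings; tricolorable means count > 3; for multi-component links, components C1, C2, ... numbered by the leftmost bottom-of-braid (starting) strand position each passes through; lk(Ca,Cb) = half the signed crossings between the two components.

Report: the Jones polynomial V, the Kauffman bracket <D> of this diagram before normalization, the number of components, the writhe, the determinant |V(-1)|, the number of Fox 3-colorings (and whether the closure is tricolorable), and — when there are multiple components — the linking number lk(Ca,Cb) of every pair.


V = q + 2q^3 + q^5
<D> = -A^-5 - 2A^3 - A^11 (w = +5)
3 components over 9 crossings, w = +5
lk(C1,C2): +1
lk(C1,C3) = +1
linking number lk(C2,C3) = 0
3 Fox colorings among 3^9, |V(-1)| = 4: not tricolorable
why: the 3 component pairs carry total linking +2


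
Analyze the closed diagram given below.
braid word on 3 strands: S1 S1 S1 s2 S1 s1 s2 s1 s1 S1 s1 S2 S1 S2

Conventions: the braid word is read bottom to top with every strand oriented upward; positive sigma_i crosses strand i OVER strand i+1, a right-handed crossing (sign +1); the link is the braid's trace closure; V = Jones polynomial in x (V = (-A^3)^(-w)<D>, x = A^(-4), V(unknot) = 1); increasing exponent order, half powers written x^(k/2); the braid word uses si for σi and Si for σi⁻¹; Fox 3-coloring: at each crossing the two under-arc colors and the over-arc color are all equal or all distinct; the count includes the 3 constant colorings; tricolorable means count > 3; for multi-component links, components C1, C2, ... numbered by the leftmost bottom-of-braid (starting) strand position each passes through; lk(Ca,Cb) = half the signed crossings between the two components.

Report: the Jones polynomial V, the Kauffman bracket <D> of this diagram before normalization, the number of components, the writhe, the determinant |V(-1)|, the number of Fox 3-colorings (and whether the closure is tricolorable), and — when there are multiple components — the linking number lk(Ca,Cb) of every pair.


Jones polynomial: V(x) = x^-5 - 2x^-4 + 2x^-3 - 2x^-2 + 2x^-1 - 1 + x
<D> = A^-10 - A^-6 + 2A^-2 - 2A^2 + 2A^6 - 2A^10 + A^14; writhe -2
components 1, writhe -2 (14 crossings)
3-colorings: 3 of 3^14, det 11 — not tricolorable
note: w = -2 (over 14 crossings) is diagram-only; (-A^3)^(2) removes it from V


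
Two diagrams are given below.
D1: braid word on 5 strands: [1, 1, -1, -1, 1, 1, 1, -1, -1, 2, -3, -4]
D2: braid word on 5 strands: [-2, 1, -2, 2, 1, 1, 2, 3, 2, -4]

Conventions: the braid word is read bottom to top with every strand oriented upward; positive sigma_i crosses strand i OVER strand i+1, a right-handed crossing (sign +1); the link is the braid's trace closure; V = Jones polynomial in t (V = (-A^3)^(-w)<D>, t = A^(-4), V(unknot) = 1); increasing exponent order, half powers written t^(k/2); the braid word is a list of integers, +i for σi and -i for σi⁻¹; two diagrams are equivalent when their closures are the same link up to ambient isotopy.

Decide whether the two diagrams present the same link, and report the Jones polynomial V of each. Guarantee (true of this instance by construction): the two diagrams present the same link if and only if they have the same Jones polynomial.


equivalent: no
D1 (bracket 1; 12 crossings at w = 0): V = 1
V(D2) = t + t^3 - t^4  (w +4, c 10, <D> = -A^-4 + 1 + A^8)
key observation: comparing 2 Jones polynomials yields 2 groups


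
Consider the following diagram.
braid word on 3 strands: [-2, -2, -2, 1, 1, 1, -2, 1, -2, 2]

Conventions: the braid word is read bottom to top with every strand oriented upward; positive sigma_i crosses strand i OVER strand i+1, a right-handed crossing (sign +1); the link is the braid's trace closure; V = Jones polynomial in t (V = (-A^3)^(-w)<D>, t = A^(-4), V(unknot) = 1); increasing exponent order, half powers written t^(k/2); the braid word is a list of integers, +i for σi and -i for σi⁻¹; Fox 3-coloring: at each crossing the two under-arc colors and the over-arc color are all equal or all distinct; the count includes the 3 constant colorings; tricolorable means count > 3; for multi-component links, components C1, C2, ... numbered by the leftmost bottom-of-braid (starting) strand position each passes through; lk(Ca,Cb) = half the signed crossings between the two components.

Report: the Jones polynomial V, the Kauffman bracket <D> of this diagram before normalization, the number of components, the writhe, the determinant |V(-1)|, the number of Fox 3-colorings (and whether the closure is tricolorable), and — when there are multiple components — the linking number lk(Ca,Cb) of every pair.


V(t) = t^-4 - 2t^-3 + 3t^-2 - 4t^-1 + 5 - 4t + 3t^2 - 2t^3 + t^4
bracket: A^-16 - 2A^-12 + 3A^-8 - 4A^-4 + 5 - 4A^4 + 3A^8 - 2A^12 + A^16, w = 0
1 component, writhe 0, over 10 crossings
det 25, colorings 3 of 3^10 — not tricolorable
observation: palindromic: swapping t for 1/t fixes V


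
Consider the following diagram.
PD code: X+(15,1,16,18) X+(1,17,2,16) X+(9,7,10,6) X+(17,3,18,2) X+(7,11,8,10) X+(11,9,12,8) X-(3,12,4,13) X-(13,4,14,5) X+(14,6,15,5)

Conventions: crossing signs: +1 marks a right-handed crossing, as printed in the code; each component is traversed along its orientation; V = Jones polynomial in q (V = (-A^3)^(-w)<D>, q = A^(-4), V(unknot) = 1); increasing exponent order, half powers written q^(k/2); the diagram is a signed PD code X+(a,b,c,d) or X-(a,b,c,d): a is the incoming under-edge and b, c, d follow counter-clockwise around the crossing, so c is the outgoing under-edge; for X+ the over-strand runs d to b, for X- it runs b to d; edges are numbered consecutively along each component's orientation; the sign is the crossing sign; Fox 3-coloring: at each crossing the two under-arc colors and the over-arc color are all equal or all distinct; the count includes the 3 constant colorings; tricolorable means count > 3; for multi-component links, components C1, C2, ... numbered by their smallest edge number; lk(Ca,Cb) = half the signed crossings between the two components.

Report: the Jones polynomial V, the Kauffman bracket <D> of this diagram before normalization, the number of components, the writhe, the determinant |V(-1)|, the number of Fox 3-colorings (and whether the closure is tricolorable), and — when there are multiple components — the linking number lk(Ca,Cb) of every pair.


V(q) = q^2 + 2q^4 - 2q^5 + q^6 - 2q^7 + q^8
bracket: -A^-17 + 2A^-13 - A^-9 + 2A^-5 - 2A^-1 - A^7, w = +5
1 component, writhe +5, over 9 crossings
det 9, colorings 27 of 3^9 — tricolorable
observation: |V(-1)| = 9: so tricolorable, since 3 divides 9


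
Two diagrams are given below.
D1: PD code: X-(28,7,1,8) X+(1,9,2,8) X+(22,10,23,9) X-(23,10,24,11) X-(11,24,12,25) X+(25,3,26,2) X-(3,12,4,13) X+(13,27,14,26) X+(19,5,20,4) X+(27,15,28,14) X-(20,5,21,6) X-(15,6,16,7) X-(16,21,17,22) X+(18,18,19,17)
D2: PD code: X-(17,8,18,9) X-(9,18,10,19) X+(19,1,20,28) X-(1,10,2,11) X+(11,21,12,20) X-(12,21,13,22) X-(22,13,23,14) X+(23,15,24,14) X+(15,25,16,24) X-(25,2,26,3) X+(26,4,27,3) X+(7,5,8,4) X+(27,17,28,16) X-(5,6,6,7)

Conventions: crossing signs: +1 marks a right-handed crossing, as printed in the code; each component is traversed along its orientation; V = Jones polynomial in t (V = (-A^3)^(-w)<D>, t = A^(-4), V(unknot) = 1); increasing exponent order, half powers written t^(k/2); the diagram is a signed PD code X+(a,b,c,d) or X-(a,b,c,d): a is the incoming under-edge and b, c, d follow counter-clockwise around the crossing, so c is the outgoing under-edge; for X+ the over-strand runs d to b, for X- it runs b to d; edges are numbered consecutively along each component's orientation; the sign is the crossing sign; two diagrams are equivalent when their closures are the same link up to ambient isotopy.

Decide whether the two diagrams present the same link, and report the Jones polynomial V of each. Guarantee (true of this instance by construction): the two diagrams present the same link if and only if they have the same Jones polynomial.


equivalent: yes
V(D1) = -t^-3 + 2t^-2 - 2t^-1 + 3 - 2t + 2t^2 - t^3  (w 0, c 14, <D> = -A^-12 + 2A^-8 - 2A^-4 + 3 - 2A^4 + 2A^8 - A^12)
V(D2) = -t^-3 + 2t^-2 - 2t^-1 + 3 - 2t + 2t^2 - t^3  (w 0, c 14, <D> = -A^-12 + 2A^-8 - 2A^-4 + 3 - 2A^4 + 2A^8 - A^12)
why: one V(t) for all 2 diagrams — one class (guaranteed)


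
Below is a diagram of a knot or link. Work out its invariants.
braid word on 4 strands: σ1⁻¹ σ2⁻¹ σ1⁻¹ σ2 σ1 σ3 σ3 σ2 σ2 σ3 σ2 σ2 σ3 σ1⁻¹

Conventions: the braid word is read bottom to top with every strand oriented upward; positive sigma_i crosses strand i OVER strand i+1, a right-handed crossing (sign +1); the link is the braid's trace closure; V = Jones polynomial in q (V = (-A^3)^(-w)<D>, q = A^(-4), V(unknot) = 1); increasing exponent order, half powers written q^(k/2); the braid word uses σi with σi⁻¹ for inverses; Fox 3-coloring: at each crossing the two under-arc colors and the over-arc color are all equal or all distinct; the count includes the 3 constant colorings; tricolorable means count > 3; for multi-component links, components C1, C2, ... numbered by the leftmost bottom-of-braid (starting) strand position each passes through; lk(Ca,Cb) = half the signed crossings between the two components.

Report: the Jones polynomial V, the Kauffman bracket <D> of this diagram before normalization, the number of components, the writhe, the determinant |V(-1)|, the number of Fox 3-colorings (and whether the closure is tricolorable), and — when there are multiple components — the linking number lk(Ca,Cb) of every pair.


Jones polynomial: V(q) = -q^(5/2) - q^(9/2) + q^(11/2) - q^(13/2) + q^(15/2) - q^(17/2)
<D> = -A^-16 + A^-12 - A^-8 + A^-4 - 1 - A^8; writhe +6
components 2, writhe +6 (14 crossings)
linking number lk(C1,C2) = +3
3-colorings: 9 of 3^14, det 6 — tricolorable
note: summing lk over 1 pair gives +3


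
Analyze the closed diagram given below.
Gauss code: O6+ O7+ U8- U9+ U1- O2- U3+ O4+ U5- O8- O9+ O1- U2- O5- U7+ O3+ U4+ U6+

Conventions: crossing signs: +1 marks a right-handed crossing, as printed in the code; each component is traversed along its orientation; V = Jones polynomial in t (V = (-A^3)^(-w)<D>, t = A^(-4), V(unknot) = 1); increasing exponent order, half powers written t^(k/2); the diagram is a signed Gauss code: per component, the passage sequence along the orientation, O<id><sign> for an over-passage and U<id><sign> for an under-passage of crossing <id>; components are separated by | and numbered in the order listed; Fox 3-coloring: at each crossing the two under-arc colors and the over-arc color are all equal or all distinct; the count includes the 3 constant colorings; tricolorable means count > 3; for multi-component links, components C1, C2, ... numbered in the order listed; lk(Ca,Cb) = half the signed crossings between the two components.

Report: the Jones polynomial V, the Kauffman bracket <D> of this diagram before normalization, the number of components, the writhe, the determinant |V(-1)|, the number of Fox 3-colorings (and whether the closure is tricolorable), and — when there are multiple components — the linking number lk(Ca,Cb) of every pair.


V = -t^-3 + 2t^-2 - 2t^-1 + 3 - 2t + 2t^2 - t^3
<D> = A^-9 - 2A^-5 + 2A^-1 - 3A^3 + 2A^7 - 2A^11 + A^15 (w = +1)
1 component over 9 crossings, w = +1
3 Fox colorings among 3^9, |V(-1)| = 13: not tricolorable
why: w = +1 shifts under R1 moves; the (-A^3)^(-1) factor cancels that in V


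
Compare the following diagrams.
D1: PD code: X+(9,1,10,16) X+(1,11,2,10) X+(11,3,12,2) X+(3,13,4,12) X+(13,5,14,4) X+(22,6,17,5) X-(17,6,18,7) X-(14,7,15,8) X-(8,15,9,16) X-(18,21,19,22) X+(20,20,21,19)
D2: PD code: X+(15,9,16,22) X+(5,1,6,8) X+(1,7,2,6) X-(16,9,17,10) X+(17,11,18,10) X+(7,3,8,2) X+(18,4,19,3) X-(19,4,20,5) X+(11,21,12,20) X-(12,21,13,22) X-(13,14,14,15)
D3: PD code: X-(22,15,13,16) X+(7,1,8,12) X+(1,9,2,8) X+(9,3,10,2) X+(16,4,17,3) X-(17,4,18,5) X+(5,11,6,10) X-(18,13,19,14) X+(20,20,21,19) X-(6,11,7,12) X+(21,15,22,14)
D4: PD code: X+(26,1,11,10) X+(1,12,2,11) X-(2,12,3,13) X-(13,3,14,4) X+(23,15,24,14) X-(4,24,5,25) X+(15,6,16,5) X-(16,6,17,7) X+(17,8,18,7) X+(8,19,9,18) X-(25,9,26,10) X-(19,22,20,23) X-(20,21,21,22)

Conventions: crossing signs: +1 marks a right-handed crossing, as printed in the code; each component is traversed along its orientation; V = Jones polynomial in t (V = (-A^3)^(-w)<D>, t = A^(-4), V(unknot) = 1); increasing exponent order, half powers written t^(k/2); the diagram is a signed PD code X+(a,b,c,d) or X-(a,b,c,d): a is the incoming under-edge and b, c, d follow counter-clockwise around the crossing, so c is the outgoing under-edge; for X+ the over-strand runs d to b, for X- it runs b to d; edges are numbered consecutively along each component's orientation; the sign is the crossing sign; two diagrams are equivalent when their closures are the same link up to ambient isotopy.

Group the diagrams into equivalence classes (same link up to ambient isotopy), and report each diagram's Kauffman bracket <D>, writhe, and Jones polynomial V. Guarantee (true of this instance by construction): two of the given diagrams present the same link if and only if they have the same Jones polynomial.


classes: {D1, D2, D3} | {D4}
V(D1) = -t^(1/2) - t^(3/2) - t^(5/2) + t^(9/2)  [11 crossings, <D> = -A^-9 + A^-1 + A^3 + A^7, w = +3]
D2 (bracket -A^-9 + A^-1 + A^3 + A^7; 11 crossings at w = +3): V = -t^(1/2) - t^(3/2) - t^(5/2) + t^(9/2)
V(D3) = -t^(1/2) - t^(3/2) - t^(5/2) + t^(9/2)  [11 crossings, <D> = -A^-9 + A^-1 + A^3 + A^7, w = +3]
D4 (bracket -A^-17 + 2A^-13 - A^-9 + 2A^-5 - A^-1 + A^3; 13 crossings at w = -1): V = -t^(-3/2) + t^(-1/2) - 2t^(1/2) + t^(3/2) - 2t^(5/2) + t^(7/2)
insight: V(t) takes 2 values over 4 diagrams, fixing the grouping


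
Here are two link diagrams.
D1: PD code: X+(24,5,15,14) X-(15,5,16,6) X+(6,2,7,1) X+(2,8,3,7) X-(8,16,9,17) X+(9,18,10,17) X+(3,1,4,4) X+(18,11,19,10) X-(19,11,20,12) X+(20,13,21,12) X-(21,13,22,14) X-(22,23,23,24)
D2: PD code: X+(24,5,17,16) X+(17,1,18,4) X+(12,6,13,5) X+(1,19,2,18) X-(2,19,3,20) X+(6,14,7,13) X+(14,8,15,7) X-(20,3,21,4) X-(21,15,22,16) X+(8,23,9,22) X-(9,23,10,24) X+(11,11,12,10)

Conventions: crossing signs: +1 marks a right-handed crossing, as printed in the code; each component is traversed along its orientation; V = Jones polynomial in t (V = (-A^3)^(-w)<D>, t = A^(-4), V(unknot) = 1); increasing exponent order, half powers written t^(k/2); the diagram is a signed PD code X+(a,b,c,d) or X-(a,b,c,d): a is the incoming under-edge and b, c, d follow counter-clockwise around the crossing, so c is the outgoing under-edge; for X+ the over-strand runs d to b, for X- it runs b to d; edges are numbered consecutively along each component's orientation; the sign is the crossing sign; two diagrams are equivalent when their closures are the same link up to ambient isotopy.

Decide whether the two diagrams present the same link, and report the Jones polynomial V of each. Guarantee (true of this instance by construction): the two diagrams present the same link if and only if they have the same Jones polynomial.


equivalent: no
V(D1) = 1 + t + t^2 + t^3  (w +2, c 12, <D> = A^-6 + A^-2 + A^2 + A^6)
V(D2) = 1 + 2t + 2t^2 + t^3 - t^4 - t^5  [12 crossings, <D> = -A^-8 - A^-4 + 1 + 2A^4 + 2A^8 + A^12, w = +4]
key observation: V(t) takes 2 values over 2 diagrams, fixing the grouping


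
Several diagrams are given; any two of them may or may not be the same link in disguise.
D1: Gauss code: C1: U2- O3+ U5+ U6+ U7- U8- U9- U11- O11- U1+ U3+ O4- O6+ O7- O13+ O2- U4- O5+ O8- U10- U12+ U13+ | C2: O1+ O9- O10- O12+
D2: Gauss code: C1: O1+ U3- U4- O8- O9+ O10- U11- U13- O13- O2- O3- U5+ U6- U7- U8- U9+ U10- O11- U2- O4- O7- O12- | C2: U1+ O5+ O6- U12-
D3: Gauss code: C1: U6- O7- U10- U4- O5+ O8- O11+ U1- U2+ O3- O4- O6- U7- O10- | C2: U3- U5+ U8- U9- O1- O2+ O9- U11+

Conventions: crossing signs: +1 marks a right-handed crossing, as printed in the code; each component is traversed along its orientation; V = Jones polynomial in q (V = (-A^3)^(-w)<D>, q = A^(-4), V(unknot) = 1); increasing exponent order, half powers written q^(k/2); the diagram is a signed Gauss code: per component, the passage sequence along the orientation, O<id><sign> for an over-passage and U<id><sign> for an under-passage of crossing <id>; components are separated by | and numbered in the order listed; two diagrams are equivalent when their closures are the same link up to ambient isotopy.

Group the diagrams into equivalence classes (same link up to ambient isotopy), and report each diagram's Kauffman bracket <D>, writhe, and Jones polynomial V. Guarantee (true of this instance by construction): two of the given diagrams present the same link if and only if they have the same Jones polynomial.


classes: {D1} | {D2} | {D3}
V(D1) = -q^(-1/2) - q^(1/2)  [13 crossings, <D> = A^-5 + A^-1, w = -1]
D2 (bracket A^-15 + A^-11 + A^-7 - A^9; 13 crossings at w = -7): V = q^(-15/2) - q^(-7/2) - q^(-5/2) - q^(-3/2)
V(D3) = q^(-9/2) - q^(-5/2) - q^(-3/2) - q^(-1/2)  (w -5, c 11, <D> = A^-13 + A^-9 + A^-5 - A^3)
insight: 3 values of V(q) split the 3 diagrams


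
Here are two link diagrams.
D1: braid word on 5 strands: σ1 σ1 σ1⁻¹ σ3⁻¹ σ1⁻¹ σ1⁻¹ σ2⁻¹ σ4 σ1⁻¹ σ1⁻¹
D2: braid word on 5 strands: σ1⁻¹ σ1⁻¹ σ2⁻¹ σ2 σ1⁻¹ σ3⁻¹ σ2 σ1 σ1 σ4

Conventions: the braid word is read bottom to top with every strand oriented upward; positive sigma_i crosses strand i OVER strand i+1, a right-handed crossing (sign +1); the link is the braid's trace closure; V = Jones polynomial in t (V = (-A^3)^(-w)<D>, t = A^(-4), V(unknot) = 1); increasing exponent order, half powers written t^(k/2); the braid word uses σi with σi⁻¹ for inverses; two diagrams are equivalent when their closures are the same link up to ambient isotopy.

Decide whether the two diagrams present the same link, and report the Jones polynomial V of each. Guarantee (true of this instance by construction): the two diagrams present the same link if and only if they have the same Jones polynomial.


equivalent: no
D1 (bracket A^-8 + 1 - A^4; 10 crossings at w = -4): V = -t^-4 + t^-3 + t^-1
V(D2) = 1  [10 crossings, <D> = 1, w = 0]
observation: 2 values of V(t) split the 2 diagrams
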